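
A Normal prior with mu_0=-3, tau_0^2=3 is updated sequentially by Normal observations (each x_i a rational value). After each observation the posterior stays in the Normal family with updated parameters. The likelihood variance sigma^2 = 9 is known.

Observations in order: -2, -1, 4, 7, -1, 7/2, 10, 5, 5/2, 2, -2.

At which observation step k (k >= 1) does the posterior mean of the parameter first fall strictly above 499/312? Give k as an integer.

obs 1: x=-2 → posterior Normal(-11/4, 9/4)
obs 2: x=-1 → posterior Normal(-12/5, 9/5)
obs 3: x=4 → posterior Normal(-4/3, 3/2)
obs 4: x=7 → posterior Normal(-1/7, 9/7)
obs 5: x=-1 → posterior Normal(-1/4, 9/8)
obs 6: x=7/2 → posterior Normal(1/6, 1)
obs 7: x=10 → posterior Normal(23/20, 9/10)
obs 8: x=5 → posterior Normal(3/2, 9/11)
obs 9: x=5/2 → posterior Normal(19/12, 3/4)
obs 10: x=2 → posterior Normal(21/13, 9/13)
obs 11: x=-2 → posterior Normal(19/14, 9/14)

k = 10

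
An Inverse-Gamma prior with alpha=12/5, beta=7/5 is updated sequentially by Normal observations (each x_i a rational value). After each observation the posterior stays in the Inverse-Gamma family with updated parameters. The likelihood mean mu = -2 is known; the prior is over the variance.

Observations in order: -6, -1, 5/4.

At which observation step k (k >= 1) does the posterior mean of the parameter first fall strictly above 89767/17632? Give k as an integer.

obs 1: x=-6 → posterior Inverse-Gamma(29/10, 47/5)
obs 2: x=-1 → posterior Inverse-Gamma(17/5, 99/10)
obs 3: x=5/4 → posterior Inverse-Gamma(39/10, 2429/160)

k = 3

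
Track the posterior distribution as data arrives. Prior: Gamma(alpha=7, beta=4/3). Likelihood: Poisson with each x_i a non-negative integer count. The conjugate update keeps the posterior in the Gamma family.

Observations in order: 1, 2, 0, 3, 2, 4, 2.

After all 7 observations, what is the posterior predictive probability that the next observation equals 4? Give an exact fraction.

obs 1: x=1 → posterior Gamma(8, 7/3)
obs 2: x=2 → posterior Gamma(10, 10/3)
obs 3: x=0 → posterior Gamma(10, 13/3)
obs 4: x=3 → posterior Gamma(13, 16/3)
obs 5: x=2 → posterior Gamma(15, 19/3)
obs 6: x=4 → posterior Gamma(19, 22/3)
obs 7: x=2 → posterior Gamma(21, 25/3)

13978706192574463784694671630859375/107850645282087459855830670337114112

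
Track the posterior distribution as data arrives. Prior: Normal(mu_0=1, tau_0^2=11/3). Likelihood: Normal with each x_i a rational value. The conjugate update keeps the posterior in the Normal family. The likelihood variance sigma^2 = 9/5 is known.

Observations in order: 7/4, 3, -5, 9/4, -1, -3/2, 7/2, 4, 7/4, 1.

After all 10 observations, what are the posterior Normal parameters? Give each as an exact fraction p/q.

mu_0=2253/2308, tau_0^2=99/577

obs 1: x=7/4 → posterior Normal(493/328, 99/82)
obs 2: x=3 → posterior Normal(1153/548, 99/137)
obs 3: x=-5 → posterior Normal(53/768, 33/64)
obs 4: x=9/4 → posterior Normal(137/247, 99/247)
obs 5: x=-1 → posterior Normal(41/151, 99/302)
obs 6: x=-3/2 → posterior Normal(-1/714, 33/119)
obs 7: x=7/2 → posterior Normal(48/103, 99/412)
obs 8: x=4 → posterior Normal(412/467, 99/467)
obs 9: x=7/4 → posterior Normal(2033/2088, 11/58)
obs 10: x=1 → posterior Normal(2253/2308, 99/577)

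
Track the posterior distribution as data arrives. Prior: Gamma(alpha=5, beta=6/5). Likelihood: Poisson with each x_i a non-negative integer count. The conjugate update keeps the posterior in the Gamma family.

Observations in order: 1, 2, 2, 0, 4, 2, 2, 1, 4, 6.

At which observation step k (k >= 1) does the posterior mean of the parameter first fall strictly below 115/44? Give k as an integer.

k = 2

obs 1: x=1 → posterior Gamma(6, 11/5)
obs 2: x=2 → posterior Gamma(8, 16/5)
obs 3: x=2 → posterior Gamma(10, 21/5)
obs 4: x=0 → posterior Gamma(10, 26/5)
obs 5: x=4 → posterior Gamma(14, 31/5)
obs 6: x=2 → posterior Gamma(16, 36/5)
obs 7: x=2 → posterior Gamma(18, 41/5)
obs 8: x=1 → posterior Gamma(19, 46/5)
obs 9: x=4 → posterior Gamma(23, 51/5)
obs 10: x=6 → posterior Gamma(29, 56/5)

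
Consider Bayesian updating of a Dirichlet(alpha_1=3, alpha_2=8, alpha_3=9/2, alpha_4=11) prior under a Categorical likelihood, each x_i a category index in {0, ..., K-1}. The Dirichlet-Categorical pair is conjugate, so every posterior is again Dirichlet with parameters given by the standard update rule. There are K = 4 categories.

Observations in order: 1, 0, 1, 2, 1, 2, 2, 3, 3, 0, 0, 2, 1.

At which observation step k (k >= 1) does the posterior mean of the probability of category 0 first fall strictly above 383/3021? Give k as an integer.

obs 1: x=1 → posterior Dirichlet(3, 9, 9/2, 11)
obs 2: x=0 → posterior Dirichlet(4, 9, 9/2, 11)
obs 3: x=1 → posterior Dirichlet(4, 10, 9/2, 11)
obs 4: x=2 → posterior Dirichlet(4, 10, 11/2, 11)
obs 5: x=1 → posterior Dirichlet(4, 11, 11/2, 11)
obs 6: x=2 → posterior Dirichlet(4, 11, 13/2, 11)
obs 7: x=2 → posterior Dirichlet(4, 11, 15/2, 11)
obs 8: x=3 → posterior Dirichlet(4, 11, 15/2, 12)
obs 9: x=3 → posterior Dirichlet(4, 11, 15/2, 13)
obs 10: x=0 → posterior Dirichlet(5, 11, 15/2, 13)
obs 11: x=0 → posterior Dirichlet(6, 11, 15/2, 13)
obs 12: x=2 → posterior Dirichlet(6, 11, 17/2, 13)
obs 13: x=1 → posterior Dirichlet(6, 12, 17/2, 13)

k = 2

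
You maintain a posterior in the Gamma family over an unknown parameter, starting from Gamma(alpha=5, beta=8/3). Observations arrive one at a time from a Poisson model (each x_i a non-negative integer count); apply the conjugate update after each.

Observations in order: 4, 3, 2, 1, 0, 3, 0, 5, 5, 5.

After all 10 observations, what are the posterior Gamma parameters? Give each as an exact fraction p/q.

obs 1: x=4 → posterior Gamma(9, 11/3)
obs 2: x=3 → posterior Gamma(12, 14/3)
obs 3: x=2 → posterior Gamma(14, 17/3)
obs 4: x=1 → posterior Gamma(15, 20/3)
obs 5: x=0 → posterior Gamma(15, 23/3)
obs 6: x=3 → posterior Gamma(18, 26/3)
obs 7: x=0 → posterior Gamma(18, 29/3)
obs 8: x=5 → posterior Gamma(23, 32/3)
obs 9: x=5 → posterior Gamma(28, 35/3)
obs 10: x=5 → posterior Gamma(33, 38/3)

alpha=33, beta=38/3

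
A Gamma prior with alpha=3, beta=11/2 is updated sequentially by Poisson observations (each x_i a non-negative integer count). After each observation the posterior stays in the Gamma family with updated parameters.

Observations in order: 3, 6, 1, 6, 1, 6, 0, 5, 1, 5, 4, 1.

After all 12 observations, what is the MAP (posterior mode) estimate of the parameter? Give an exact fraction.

obs 1: x=3 → posterior Gamma(6, 13/2)
obs 2: x=6 → posterior Gamma(12, 15/2)
obs 3: x=1 → posterior Gamma(13, 17/2)
obs 4: x=6 → posterior Gamma(19, 19/2)
obs 5: x=1 → posterior Gamma(20, 21/2)
obs 6: x=6 → posterior Gamma(26, 23/2)
obs 7: x=0 → posterior Gamma(26, 25/2)
obs 8: x=5 → posterior Gamma(31, 27/2)
obs 9: x=1 → posterior Gamma(32, 29/2)
obs 10: x=5 → posterior Gamma(37, 31/2)
obs 11: x=4 → posterior Gamma(41, 33/2)
obs 12: x=1 → posterior Gamma(42, 35/2)

82/35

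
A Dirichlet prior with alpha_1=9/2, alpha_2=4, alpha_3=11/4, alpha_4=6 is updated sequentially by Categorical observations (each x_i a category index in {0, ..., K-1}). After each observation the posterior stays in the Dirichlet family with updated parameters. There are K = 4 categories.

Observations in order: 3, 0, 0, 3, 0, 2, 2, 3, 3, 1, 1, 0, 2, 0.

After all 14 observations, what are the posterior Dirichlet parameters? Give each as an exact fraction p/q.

alpha_1=19/2, alpha_2=6, alpha_3=23/4, alpha_4=10

obs 1: x=3 → posterior Dirichlet(9/2, 4, 11/4, 7)
obs 2: x=0 → posterior Dirichlet(11/2, 4, 11/4, 7)
obs 3: x=0 → posterior Dirichlet(13/2, 4, 11/4, 7)
obs 4: x=3 → posterior Dirichlet(13/2, 4, 11/4, 8)
obs 5: x=0 → posterior Dirichlet(15/2, 4, 11/4, 8)
obs 6: x=2 → posterior Dirichlet(15/2, 4, 15/4, 8)
obs 7: x=2 → posterior Dirichlet(15/2, 4, 19/4, 8)
obs 8: x=3 → posterior Dirichlet(15/2, 4, 19/4, 9)
obs 9: x=3 → posterior Dirichlet(15/2, 4, 19/4, 10)
obs 10: x=1 → posterior Dirichlet(15/2, 5, 19/4, 10)
obs 11: x=1 → posterior Dirichlet(15/2, 6, 19/4, 10)
obs 12: x=0 → posterior Dirichlet(17/2, 6, 19/4, 10)
obs 13: x=2 → posterior Dirichlet(17/2, 6, 23/4, 10)
obs 14: x=0 → posterior Dirichlet(19/2, 6, 23/4, 10)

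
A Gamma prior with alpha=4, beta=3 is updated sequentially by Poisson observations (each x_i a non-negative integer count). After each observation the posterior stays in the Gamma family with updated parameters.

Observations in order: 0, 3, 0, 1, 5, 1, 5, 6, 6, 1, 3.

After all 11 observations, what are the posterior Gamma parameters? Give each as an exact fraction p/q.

obs 1: x=0 → posterior Gamma(4, 4)
obs 2: x=3 → posterior Gamma(7, 5)
obs 3: x=0 → posterior Gamma(7, 6)
obs 4: x=1 → posterior Gamma(8, 7)
obs 5: x=5 → posterior Gamma(13, 8)
obs 6: x=1 → posterior Gamma(14, 9)
obs 7: x=5 → posterior Gamma(19, 10)
obs 8: x=6 → posterior Gamma(25, 11)
obs 9: x=6 → posterior Gamma(31, 12)
obs 10: x=1 → posterior Gamma(32, 13)
obs 11: x=3 → posterior Gamma(35, 14)

alpha=35, beta=14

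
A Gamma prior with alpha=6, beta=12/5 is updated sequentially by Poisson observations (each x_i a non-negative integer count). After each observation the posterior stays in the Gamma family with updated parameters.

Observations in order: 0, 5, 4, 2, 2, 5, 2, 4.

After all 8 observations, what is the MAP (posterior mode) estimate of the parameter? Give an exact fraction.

145/52

obs 1: x=0 → posterior Gamma(6, 17/5)
obs 2: x=5 → posterior Gamma(11, 22/5)
obs 3: x=4 → posterior Gamma(15, 27/5)
obs 4: x=2 → posterior Gamma(17, 32/5)
obs 5: x=2 → posterior Gamma(19, 37/5)
obs 6: x=5 → posterior Gamma(24, 42/5)
obs 7: x=2 → posterior Gamma(26, 47/5)
obs 8: x=4 → posterior Gamma(30, 52/5)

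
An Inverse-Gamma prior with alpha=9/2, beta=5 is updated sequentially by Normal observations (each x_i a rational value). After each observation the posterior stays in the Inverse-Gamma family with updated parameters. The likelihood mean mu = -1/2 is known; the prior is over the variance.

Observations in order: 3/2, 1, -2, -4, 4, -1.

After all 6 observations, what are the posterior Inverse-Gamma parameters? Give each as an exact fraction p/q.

alpha=15/2, beta=205/8

obs 1: x=3/2 → posterior Inverse-Gamma(5, 7)
obs 2: x=1 → posterior Inverse-Gamma(11/2, 65/8)
obs 3: x=-2 → posterior Inverse-Gamma(6, 37/4)
obs 4: x=-4 → posterior Inverse-Gamma(13/2, 123/8)
obs 5: x=4 → posterior Inverse-Gamma(7, 51/2)
obs 6: x=-1 → posterior Inverse-Gamma(15/2, 205/8)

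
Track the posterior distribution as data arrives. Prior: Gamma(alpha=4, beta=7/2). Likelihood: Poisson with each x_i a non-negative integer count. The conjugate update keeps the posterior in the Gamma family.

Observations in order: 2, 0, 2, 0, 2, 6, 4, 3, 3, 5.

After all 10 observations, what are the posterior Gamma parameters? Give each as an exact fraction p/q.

alpha=31, beta=27/2

obs 1: x=2 → posterior Gamma(6, 9/2)
obs 2: x=0 → posterior Gamma(6, 11/2)
obs 3: x=2 → posterior Gamma(8, 13/2)
obs 4: x=0 → posterior Gamma(8, 15/2)
obs 5: x=2 → posterior Gamma(10, 17/2)
obs 6: x=6 → posterior Gamma(16, 19/2)
obs 7: x=4 → posterior Gamma(20, 21/2)
obs 8: x=3 → posterior Gamma(23, 23/2)
obs 9: x=3 → posterior Gamma(26, 25/2)
obs 10: x=5 → posterior Gamma(31, 27/2)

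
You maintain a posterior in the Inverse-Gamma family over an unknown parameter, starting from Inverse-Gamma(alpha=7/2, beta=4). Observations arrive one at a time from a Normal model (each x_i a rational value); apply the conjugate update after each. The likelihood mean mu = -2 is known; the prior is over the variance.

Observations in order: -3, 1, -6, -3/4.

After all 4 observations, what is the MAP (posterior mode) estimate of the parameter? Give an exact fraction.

obs 1: x=-3 → posterior Inverse-Gamma(4, 9/2)
obs 2: x=1 → posterior Inverse-Gamma(9/2, 9)
obs 3: x=-6 → posterior Inverse-Gamma(5, 17)
obs 4: x=-3/4 → posterior Inverse-Gamma(11/2, 569/32)

569/208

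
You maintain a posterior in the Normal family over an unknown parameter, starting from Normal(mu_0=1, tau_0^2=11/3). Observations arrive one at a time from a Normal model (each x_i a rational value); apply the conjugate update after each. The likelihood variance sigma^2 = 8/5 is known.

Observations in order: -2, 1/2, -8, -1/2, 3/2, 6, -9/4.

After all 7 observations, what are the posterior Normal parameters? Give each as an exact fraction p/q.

obs 1: x=-2 → posterior Normal(-86/79, 88/79)
obs 2: x=1/2 → posterior Normal(-117/268, 44/67)
obs 3: x=-8 → posterior Normal(-997/378, 88/189)
obs 4: x=-1/2 → posterior Normal(-263/122, 22/61)
obs 5: x=3/2 → posterior Normal(-887/598, 88/299)
obs 6: x=6 → posterior Normal(-227/708, 44/177)
obs 7: x=-9/4 → posterior Normal(-949/1636, 88/409)

mu_0=-949/1636, tau_0^2=88/409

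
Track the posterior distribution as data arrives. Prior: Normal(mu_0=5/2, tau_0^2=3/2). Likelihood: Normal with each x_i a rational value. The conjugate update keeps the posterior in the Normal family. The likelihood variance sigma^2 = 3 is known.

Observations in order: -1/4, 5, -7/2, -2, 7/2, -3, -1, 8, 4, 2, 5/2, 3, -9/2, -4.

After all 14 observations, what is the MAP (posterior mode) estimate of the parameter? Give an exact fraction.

59/64

obs 1: x=-1/4 → posterior Normal(19/12, 1)
obs 2: x=5 → posterior Normal(39/16, 3/4)
obs 3: x=-7/2 → posterior Normal(5/4, 3/5)
obs 4: x=-2 → posterior Normal(17/24, 1/2)
obs 5: x=7/2 → posterior Normal(31/28, 3/7)
obs 6: x=-3 → posterior Normal(19/32, 3/8)
obs 7: x=-1 → posterior Normal(5/12, 1/3)
obs 8: x=8 → posterior Normal(47/40, 3/10)
obs 9: x=4 → posterior Normal(63/44, 3/11)
obs 10: x=2 → posterior Normal(71/48, 1/4)
obs 11: x=5/2 → posterior Normal(81/52, 3/13)
obs 12: x=3 → posterior Normal(93/56, 3/14)
obs 13: x=-9/2 → posterior Normal(5/4, 1/5)
obs 14: x=-4 → posterior Normal(59/64, 3/16)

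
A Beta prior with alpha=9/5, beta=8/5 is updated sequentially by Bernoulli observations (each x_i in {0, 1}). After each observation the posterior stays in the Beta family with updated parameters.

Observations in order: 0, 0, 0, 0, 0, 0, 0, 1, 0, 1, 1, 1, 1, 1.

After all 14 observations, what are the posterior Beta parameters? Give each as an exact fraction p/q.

obs 1: x=0 → posterior Beta(9/5, 13/5)
obs 2: x=0 → posterior Beta(9/5, 18/5)
obs 3: x=0 → posterior Beta(9/5, 23/5)
obs 4: x=0 → posterior Beta(9/5, 28/5)
obs 5: x=0 → posterior Beta(9/5, 33/5)
obs 6: x=0 → posterior Beta(9/5, 38/5)
obs 7: x=0 → posterior Beta(9/5, 43/5)
obs 8: x=1 → posterior Beta(14/5, 43/5)
obs 9: x=0 → posterior Beta(14/5, 48/5)
obs 10: x=1 → posterior Beta(19/5, 48/5)
obs 11: x=1 → posterior Beta(24/5, 48/5)
obs 12: x=1 → posterior Beta(29/5, 48/5)
obs 13: x=1 → posterior Beta(34/5, 48/5)
obs 14: x=1 → posterior Beta(39/5, 48/5)

alpha=39/5, beta=48/5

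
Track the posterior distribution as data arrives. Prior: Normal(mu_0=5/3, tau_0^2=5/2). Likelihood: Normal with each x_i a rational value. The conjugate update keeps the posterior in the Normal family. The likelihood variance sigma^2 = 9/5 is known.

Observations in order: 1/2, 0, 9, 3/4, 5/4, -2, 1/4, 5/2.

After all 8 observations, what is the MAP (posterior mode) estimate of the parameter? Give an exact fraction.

1345/872

obs 1: x=1/2 → posterior Normal(85/86, 45/43)
obs 2: x=0 → posterior Normal(5/8, 45/68)
obs 3: x=9 → posterior Normal(535/186, 15/31)
obs 4: x=3/4 → posterior Normal(1145/472, 45/118)
obs 5: x=5/4 → posterior Normal(635/286, 45/143)
obs 6: x=-2 → posterior Normal(535/336, 15/56)
obs 7: x=1/4 → posterior Normal(1095/772, 45/193)
obs 8: x=5/2 → posterior Normal(1345/872, 45/218)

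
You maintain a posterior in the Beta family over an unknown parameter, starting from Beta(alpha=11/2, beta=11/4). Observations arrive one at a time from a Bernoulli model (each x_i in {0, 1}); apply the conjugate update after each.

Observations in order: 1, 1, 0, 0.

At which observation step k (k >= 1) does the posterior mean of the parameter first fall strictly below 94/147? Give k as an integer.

obs 1: x=1 → posterior Beta(13/2, 11/4)
obs 2: x=1 → posterior Beta(15/2, 11/4)
obs 3: x=0 → posterior Beta(15/2, 15/4)
obs 4: x=0 → posterior Beta(15/2, 19/4)

k = 4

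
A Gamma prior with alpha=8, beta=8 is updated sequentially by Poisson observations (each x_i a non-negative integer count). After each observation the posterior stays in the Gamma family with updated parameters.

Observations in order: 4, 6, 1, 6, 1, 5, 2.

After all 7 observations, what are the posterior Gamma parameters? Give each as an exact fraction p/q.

alpha=33, beta=15

obs 1: x=4 → posterior Gamma(12, 9)
obs 2: x=6 → posterior Gamma(18, 10)
obs 3: x=1 → posterior Gamma(19, 11)
obs 4: x=6 → posterior Gamma(25, 12)
obs 5: x=1 → posterior Gamma(26, 13)
obs 6: x=5 → posterior Gamma(31, 14)
obs 7: x=2 → posterior Gamma(33, 15)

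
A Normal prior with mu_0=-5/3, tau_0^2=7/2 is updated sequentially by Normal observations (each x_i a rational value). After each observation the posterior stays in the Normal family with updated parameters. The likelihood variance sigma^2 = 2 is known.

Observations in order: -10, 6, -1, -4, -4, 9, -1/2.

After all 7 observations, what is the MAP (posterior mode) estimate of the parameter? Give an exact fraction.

obs 1: x=-10 → posterior Normal(-230/33, 14/11)
obs 2: x=6 → posterior Normal(-52/27, 7/9)
obs 3: x=-1 → posterior Normal(-5/3, 14/25)
obs 4: x=-4 → posterior Normal(-209/96, 7/16)
obs 5: x=-4 → posterior Normal(-293/117, 14/39)
obs 6: x=9 → posterior Normal(-52/69, 7/23)
obs 7: x=-1/2 → posterior Normal(-229/318, 14/53)

-229/318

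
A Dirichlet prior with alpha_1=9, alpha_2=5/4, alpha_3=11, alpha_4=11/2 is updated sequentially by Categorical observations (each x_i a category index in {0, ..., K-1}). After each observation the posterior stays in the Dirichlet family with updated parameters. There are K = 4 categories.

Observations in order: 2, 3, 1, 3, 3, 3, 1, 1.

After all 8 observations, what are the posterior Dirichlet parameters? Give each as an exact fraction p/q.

obs 1: x=2 → posterior Dirichlet(9, 5/4, 12, 11/2)
obs 2: x=3 → posterior Dirichlet(9, 5/4, 12, 13/2)
obs 3: x=1 → posterior Dirichlet(9, 9/4, 12, 13/2)
obs 4: x=3 → posterior Dirichlet(9, 9/4, 12, 15/2)
obs 5: x=3 → posterior Dirichlet(9, 9/4, 12, 17/2)
obs 6: x=3 → posterior Dirichlet(9, 9/4, 12, 19/2)
obs 7: x=1 → posterior Dirichlet(9, 13/4, 12, 19/2)
obs 8: x=1 → posterior Dirichlet(9, 17/4, 12, 19/2)

alpha_1=9, alpha_2=17/4, alpha_3=12, alpha_4=19/2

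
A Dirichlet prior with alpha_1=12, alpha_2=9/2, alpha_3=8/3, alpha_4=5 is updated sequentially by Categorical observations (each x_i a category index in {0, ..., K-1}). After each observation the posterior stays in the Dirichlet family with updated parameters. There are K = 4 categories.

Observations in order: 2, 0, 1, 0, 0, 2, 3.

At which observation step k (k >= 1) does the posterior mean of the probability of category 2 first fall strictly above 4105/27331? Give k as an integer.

k = 6

obs 1: x=2 → posterior Dirichlet(12, 9/2, 11/3, 5)
obs 2: x=0 → posterior Dirichlet(13, 9/2, 11/3, 5)
obs 3: x=1 → posterior Dirichlet(13, 11/2, 11/3, 5)
obs 4: x=0 → posterior Dirichlet(14, 11/2, 11/3, 5)
obs 5: x=0 → posterior Dirichlet(15, 11/2, 11/3, 5)
obs 6: x=2 → posterior Dirichlet(15, 11/2, 14/3, 5)
obs 7: x=3 → posterior Dirichlet(15, 11/2, 14/3, 6)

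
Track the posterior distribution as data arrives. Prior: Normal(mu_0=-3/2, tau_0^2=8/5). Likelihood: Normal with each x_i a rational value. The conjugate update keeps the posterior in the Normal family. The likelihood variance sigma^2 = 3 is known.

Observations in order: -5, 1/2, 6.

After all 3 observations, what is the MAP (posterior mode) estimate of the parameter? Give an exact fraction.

-7/26

obs 1: x=-5 → posterior Normal(-125/46, 24/23)
obs 2: x=1/2 → posterior Normal(-117/62, 24/31)
obs 3: x=6 → posterior Normal(-7/26, 8/13)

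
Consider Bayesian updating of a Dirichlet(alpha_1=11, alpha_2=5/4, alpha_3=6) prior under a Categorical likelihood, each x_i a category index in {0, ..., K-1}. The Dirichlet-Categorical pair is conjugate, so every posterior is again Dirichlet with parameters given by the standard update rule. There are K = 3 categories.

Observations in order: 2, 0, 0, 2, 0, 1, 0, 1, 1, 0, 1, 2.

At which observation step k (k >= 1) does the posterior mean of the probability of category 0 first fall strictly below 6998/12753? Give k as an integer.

k = 11

obs 1: x=2 → posterior Dirichlet(11, 5/4, 7)
obs 2: x=0 → posterior Dirichlet(12, 5/4, 7)
obs 3: x=0 → posterior Dirichlet(13, 5/4, 7)
obs 4: x=2 → posterior Dirichlet(13, 5/4, 8)
obs 5: x=0 → posterior Dirichlet(14, 5/4, 8)
obs 6: x=1 → posterior Dirichlet(14, 9/4, 8)
obs 7: x=0 → posterior Dirichlet(15, 9/4, 8)
obs 8: x=1 → posterior Dirichlet(15, 13/4, 8)
obs 9: x=1 → posterior Dirichlet(15, 17/4, 8)
obs 10: x=0 → posterior Dirichlet(16, 17/4, 8)
obs 11: x=1 → posterior Dirichlet(16, 21/4, 8)
obs 12: x=2 → posterior Dirichlet(16, 21/4, 9)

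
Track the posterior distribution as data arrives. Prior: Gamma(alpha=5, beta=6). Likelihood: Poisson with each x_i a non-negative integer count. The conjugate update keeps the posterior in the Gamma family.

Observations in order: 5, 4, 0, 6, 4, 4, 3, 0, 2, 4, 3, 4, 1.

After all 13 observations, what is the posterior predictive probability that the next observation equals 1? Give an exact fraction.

obs 1: x=5 → posterior Gamma(10, 7)
obs 2: x=4 → posterior Gamma(14, 8)
obs 3: x=0 → posterior Gamma(14, 9)
obs 4: x=6 → posterior Gamma(20, 10)
obs 5: x=4 → posterior Gamma(24, 11)
obs 6: x=4 → posterior Gamma(28, 12)
obs 7: x=3 → posterior Gamma(31, 13)
obs 8: x=0 → posterior Gamma(31, 14)
obs 9: x=2 → posterior Gamma(33, 15)
obs 10: x=4 → posterior Gamma(37, 16)
obs 11: x=3 → posterior Gamma(40, 17)
obs 12: x=4 → posterior Gamma(44, 18)
obs 13: x=1 → posterior Gamma(45, 19)

31488687021986435049566412250106683907269737340832964524091/140737488355328000000000000000000000000000000000000000000000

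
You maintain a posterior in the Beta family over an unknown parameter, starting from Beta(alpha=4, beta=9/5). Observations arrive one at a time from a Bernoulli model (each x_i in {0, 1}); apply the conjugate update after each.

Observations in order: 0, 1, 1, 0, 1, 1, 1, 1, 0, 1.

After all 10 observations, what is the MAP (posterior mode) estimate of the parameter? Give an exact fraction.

50/69

obs 1: x=0 → posterior Beta(4, 14/5)
obs 2: x=1 → posterior Beta(5, 14/5)
obs 3: x=1 → posterior Beta(6, 14/5)
obs 4: x=0 → posterior Beta(6, 19/5)
obs 5: x=1 → posterior Beta(7, 19/5)
obs 6: x=1 → posterior Beta(8, 19/5)
obs 7: x=1 → posterior Beta(9, 19/5)
obs 8: x=1 → posterior Beta(10, 19/5)
obs 9: x=0 → posterior Beta(10, 24/5)
obs 10: x=1 → posterior Beta(11, 24/5)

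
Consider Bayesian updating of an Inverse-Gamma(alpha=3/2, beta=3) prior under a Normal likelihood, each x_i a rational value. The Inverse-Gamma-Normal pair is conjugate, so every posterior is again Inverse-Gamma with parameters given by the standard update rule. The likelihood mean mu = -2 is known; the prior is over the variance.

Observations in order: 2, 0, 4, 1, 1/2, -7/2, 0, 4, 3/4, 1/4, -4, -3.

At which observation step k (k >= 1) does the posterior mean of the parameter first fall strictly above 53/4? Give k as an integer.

obs 1: x=2 → posterior Inverse-Gamma(2, 11)
obs 2: x=0 → posterior Inverse-Gamma(5/2, 13)
obs 3: x=4 → posterior Inverse-Gamma(3, 31)
obs 4: x=1 → posterior Inverse-Gamma(7/2, 71/2)
obs 5: x=1/2 → posterior Inverse-Gamma(4, 309/8)
obs 6: x=-7/2 → posterior Inverse-Gamma(9/2, 159/4)
obs 7: x=0 → posterior Inverse-Gamma(5, 167/4)
obs 8: x=4 → posterior Inverse-Gamma(11/2, 239/4)
obs 9: x=3/4 → posterior Inverse-Gamma(6, 2033/32)
obs 10: x=1/4 → posterior Inverse-Gamma(13/2, 1057/16)
obs 11: x=-4 → posterior Inverse-Gamma(7, 1089/16)
obs 12: x=-3 → posterior Inverse-Gamma(15/2, 1097/16)

k = 3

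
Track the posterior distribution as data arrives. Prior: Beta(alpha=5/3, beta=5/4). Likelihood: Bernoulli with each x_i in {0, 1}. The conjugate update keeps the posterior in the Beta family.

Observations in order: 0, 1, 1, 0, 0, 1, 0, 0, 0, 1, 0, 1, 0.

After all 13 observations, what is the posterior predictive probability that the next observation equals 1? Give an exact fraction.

obs 1: x=0 → posterior Beta(5/3, 9/4)
obs 2: x=1 → posterior Beta(8/3, 9/4)
obs 3: x=1 → posterior Beta(11/3, 9/4)
obs 4: x=0 → posterior Beta(11/3, 13/4)
obs 5: x=0 → posterior Beta(11/3, 17/4)
obs 6: x=1 → posterior Beta(14/3, 17/4)
obs 7: x=0 → posterior Beta(14/3, 21/4)
obs 8: x=0 → posterior Beta(14/3, 25/4)
obs 9: x=0 → posterior Beta(14/3, 29/4)
obs 10: x=1 → posterior Beta(17/3, 29/4)
obs 11: x=0 → posterior Beta(17/3, 33/4)
obs 12: x=1 → posterior Beta(20/3, 33/4)
obs 13: x=0 → posterior Beta(20/3, 37/4)

80/191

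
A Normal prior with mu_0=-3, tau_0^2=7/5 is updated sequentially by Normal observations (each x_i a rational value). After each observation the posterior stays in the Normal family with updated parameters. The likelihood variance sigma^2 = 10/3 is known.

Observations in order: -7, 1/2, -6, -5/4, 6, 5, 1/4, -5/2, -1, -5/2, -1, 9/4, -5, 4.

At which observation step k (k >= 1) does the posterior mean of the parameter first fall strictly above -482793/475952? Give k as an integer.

k = 12

obs 1: x=-7 → posterior Normal(-297/71, 70/71)
obs 2: x=1/2 → posterior Normal(-573/184, 35/46)
obs 3: x=-6 → posterior Normal(-825/226, 70/113)
obs 4: x=-5/4 → posterior Normal(-1755/536, 35/67)
obs 5: x=6 → posterior Normal(-1251/620, 14/31)
obs 6: x=5 → posterior Normal(-831/704, 35/88)
obs 7: x=1/4 → posterior Normal(-405/394, 70/197)
obs 8: x=-5/2 → posterior Normal(-255/218, 35/109)
obs 9: x=-1 → posterior Normal(-276/239, 70/239)
obs 10: x=-5/2 → posterior Normal(-657/520, 7/26)
obs 11: x=-1 → posterior Normal(-699/562, 70/281)
obs 12: x=9/4 → posterior Normal(-1209/1208, 35/151)
obs 13: x=-5 → posterior Normal(-1629/1292, 70/323)
obs 14: x=4 → posterior Normal(-1293/1376, 35/172)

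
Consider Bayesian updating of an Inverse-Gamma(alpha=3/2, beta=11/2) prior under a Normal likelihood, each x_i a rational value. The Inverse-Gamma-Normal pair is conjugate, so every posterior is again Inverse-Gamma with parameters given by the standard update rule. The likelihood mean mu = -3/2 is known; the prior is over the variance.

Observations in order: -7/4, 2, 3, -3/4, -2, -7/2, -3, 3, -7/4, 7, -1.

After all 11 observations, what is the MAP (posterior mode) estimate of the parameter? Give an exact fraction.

2295/256

obs 1: x=-7/4 → posterior Inverse-Gamma(2, 177/32)
obs 2: x=2 → posterior Inverse-Gamma(5/2, 373/32)
obs 3: x=3 → posterior Inverse-Gamma(3, 697/32)
obs 4: x=-3/4 → posterior Inverse-Gamma(7/2, 353/16)
obs 5: x=-2 → posterior Inverse-Gamma(4, 355/16)
obs 6: x=-7/2 → posterior Inverse-Gamma(9/2, 387/16)
obs 7: x=-3 → posterior Inverse-Gamma(5, 405/16)
obs 8: x=3 → posterior Inverse-Gamma(11/2, 567/16)
obs 9: x=-7/4 → posterior Inverse-Gamma(6, 1135/32)
obs 10: x=7 → posterior Inverse-Gamma(13/2, 2291/32)
obs 11: x=-1 → posterior Inverse-Gamma(7, 2295/32)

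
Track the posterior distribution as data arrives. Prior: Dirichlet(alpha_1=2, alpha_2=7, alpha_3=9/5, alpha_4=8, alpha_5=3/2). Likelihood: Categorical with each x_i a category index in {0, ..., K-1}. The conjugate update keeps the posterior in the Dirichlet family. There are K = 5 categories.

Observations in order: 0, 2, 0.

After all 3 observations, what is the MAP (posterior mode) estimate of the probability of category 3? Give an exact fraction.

obs 1: x=0 → posterior Dirichlet(3, 7, 9/5, 8, 3/2)
obs 2: x=2 → posterior Dirichlet(3, 7, 14/5, 8, 3/2)
obs 3: x=0 → posterior Dirichlet(4, 7, 14/5, 8, 3/2)

70/183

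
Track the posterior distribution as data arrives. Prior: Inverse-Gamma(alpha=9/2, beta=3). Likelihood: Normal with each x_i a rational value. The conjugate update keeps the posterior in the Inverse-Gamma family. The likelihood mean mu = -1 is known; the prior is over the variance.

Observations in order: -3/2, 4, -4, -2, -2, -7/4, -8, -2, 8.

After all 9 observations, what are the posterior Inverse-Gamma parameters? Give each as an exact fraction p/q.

obs 1: x=-3/2 → posterior Inverse-Gamma(5, 25/8)
obs 2: x=4 → posterior Inverse-Gamma(11/2, 125/8)
obs 3: x=-4 → posterior Inverse-Gamma(6, 161/8)
obs 4: x=-2 → posterior Inverse-Gamma(13/2, 165/8)
obs 5: x=-2 → posterior Inverse-Gamma(7, 169/8)
obs 6: x=-7/4 → posterior Inverse-Gamma(15/2, 685/32)
obs 7: x=-8 → posterior Inverse-Gamma(8, 1469/32)
obs 8: x=-2 → posterior Inverse-Gamma(17/2, 1485/32)
obs 9: x=8 → posterior Inverse-Gamma(9, 2781/32)

alpha=9, beta=2781/32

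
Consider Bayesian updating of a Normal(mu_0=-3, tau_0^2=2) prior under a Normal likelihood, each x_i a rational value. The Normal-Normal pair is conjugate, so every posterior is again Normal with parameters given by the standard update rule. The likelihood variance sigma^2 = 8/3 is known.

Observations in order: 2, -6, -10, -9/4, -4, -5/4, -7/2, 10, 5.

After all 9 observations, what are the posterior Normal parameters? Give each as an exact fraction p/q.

obs 1: x=2 → posterior Normal(-6/7, 8/7)
obs 2: x=-6 → posterior Normal(-12/5, 4/5)
obs 3: x=-10 → posterior Normal(-54/13, 8/13)
obs 4: x=-9/4 → posterior Normal(-243/64, 1/2)
obs 5: x=-4 → posterior Normal(-291/76, 8/19)
obs 6: x=-5/4 → posterior Normal(-153/44, 4/11)
obs 7: x=-7/2 → posterior Normal(-87/25, 8/25)
obs 8: x=10 → posterior Normal(-57/28, 2/7)
obs 9: x=5 → posterior Normal(-42/31, 8/31)

mu_0=-42/31, tau_0^2=8/31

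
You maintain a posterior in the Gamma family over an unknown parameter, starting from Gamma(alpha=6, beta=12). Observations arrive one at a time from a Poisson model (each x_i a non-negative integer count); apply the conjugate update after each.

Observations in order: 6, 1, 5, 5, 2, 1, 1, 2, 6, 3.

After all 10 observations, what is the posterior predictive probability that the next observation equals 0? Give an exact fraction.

obs 1: x=6 → posterior Gamma(12, 13)
obs 2: x=1 → posterior Gamma(13, 14)
obs 3: x=5 → posterior Gamma(18, 15)
obs 4: x=5 → posterior Gamma(23, 16)
obs 5: x=2 → posterior Gamma(25, 17)
obs 6: x=1 → posterior Gamma(26, 18)
obs 7: x=1 → posterior Gamma(27, 19)
obs 8: x=2 → posterior Gamma(29, 20)
obs 9: x=6 → posterior Gamma(35, 21)
obs 10: x=3 → posterior Gamma(38, 22)

1028162763671387035398172161927312439705897862692864/5567468501746134532846058029734065138452687762629169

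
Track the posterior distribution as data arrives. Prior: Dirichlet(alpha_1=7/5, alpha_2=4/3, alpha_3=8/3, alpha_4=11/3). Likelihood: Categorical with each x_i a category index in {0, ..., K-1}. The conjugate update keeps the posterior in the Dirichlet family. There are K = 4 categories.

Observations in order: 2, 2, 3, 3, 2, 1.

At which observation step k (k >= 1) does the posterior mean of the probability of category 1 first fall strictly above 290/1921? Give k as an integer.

k = 6

obs 1: x=2 → posterior Dirichlet(7/5, 4/3, 11/3, 11/3)
obs 2: x=2 → posterior Dirichlet(7/5, 4/3, 14/3, 11/3)
obs 3: x=3 → posterior Dirichlet(7/5, 4/3, 14/3, 14/3)
obs 4: x=3 → posterior Dirichlet(7/5, 4/3, 14/3, 17/3)
obs 5: x=2 → posterior Dirichlet(7/5, 4/3, 17/3, 17/3)
obs 6: x=1 → posterior Dirichlet(7/5, 7/3, 17/3, 17/3)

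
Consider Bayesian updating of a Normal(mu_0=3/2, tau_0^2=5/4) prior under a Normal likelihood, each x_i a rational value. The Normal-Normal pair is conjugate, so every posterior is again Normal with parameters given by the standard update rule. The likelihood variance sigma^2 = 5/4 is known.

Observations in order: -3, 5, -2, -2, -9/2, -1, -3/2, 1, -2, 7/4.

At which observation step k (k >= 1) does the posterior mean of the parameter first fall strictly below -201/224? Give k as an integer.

k = 7

obs 1: x=-3 → posterior Normal(-3/4, 5/8)
obs 2: x=5 → posterior Normal(7/6, 5/12)
obs 3: x=-2 → posterior Normal(3/8, 5/16)
obs 4: x=-2 → posterior Normal(-1/10, 1/4)
obs 5: x=-9/2 → posterior Normal(-5/6, 5/24)
obs 6: x=-1 → posterior Normal(-6/7, 5/28)
obs 7: x=-3/2 → posterior Normal(-15/16, 5/32)
obs 8: x=1 → posterior Normal(-13/18, 5/36)
obs 9: x=-2 → posterior Normal(-17/20, 1/8)
obs 10: x=7/4 → posterior Normal(-27/44, 5/44)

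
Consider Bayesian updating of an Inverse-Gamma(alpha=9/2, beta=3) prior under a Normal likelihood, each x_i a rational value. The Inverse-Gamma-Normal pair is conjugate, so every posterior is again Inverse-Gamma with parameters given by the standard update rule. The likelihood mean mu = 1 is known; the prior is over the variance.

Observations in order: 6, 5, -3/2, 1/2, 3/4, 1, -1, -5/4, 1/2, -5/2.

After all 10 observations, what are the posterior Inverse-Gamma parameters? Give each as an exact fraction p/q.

obs 1: x=6 → posterior Inverse-Gamma(5, 31/2)
obs 2: x=5 → posterior Inverse-Gamma(11/2, 47/2)
obs 3: x=-3/2 → posterior Inverse-Gamma(6, 213/8)
obs 4: x=1/2 → posterior Inverse-Gamma(13/2, 107/4)
obs 5: x=3/4 → posterior Inverse-Gamma(7, 857/32)
obs 6: x=1 → posterior Inverse-Gamma(15/2, 857/32)
obs 7: x=-1 → posterior Inverse-Gamma(8, 921/32)
obs 8: x=-5/4 → posterior Inverse-Gamma(17/2, 501/16)
obs 9: x=1/2 → posterior Inverse-Gamma(9, 503/16)
obs 10: x=-5/2 → posterior Inverse-Gamma(19/2, 601/16)

alpha=19/2, beta=601/16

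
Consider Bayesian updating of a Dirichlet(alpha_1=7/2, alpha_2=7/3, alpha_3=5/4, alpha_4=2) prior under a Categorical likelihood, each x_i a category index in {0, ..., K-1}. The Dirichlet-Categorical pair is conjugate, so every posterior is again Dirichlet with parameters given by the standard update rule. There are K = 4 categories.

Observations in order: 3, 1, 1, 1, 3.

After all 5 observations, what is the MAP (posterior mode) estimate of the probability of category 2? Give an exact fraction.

3/121

obs 1: x=3 → posterior Dirichlet(7/2, 7/3, 5/4, 3)
obs 2: x=1 → posterior Dirichlet(7/2, 10/3, 5/4, 3)
obs 3: x=1 → posterior Dirichlet(7/2, 13/3, 5/4, 3)
obs 4: x=1 → posterior Dirichlet(7/2, 16/3, 5/4, 3)
obs 5: x=3 → posterior Dirichlet(7/2, 16/3, 5/4, 4)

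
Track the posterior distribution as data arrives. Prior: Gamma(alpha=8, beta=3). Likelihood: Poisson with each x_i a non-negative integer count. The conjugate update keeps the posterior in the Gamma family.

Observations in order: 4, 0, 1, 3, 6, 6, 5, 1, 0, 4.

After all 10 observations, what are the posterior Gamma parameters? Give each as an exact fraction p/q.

obs 1: x=4 → posterior Gamma(12, 4)
obs 2: x=0 → posterior Gamma(12, 5)
obs 3: x=1 → posterior Gamma(13, 6)
obs 4: x=3 → posterior Gamma(16, 7)
obs 5: x=6 → posterior Gamma(22, 8)
obs 6: x=6 → posterior Gamma(28, 9)
obs 7: x=5 → posterior Gamma(33, 10)
obs 8: x=1 → posterior Gamma(34, 11)
obs 9: x=0 → posterior Gamma(34, 12)
obs 10: x=4 → posterior Gamma(38, 13)

alpha=38, beta=13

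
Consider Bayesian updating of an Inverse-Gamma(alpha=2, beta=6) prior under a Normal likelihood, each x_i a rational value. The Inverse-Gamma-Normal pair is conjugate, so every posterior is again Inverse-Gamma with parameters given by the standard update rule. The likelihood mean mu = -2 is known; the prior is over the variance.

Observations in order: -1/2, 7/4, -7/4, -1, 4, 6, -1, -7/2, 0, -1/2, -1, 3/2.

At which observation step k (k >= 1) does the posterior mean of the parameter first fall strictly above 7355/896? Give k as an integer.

k = 5

obs 1: x=-1/2 → posterior Inverse-Gamma(5/2, 57/8)
obs 2: x=7/4 → posterior Inverse-Gamma(3, 453/32)
obs 3: x=-7/4 → posterior Inverse-Gamma(7/2, 227/16)
obs 4: x=-1 → posterior Inverse-Gamma(4, 235/16)
obs 5: x=4 → posterior Inverse-Gamma(9/2, 523/16)
obs 6: x=6 → posterior Inverse-Gamma(5, 1035/16)
obs 7: x=-1 → posterior Inverse-Gamma(11/2, 1043/16)
obs 8: x=-7/2 → posterior Inverse-Gamma(6, 1061/16)
obs 9: x=0 → posterior Inverse-Gamma(13/2, 1093/16)
obs 10: x=-1/2 → posterior Inverse-Gamma(7, 1111/16)
obs 11: x=-1 → posterior Inverse-Gamma(15/2, 1119/16)
obs 12: x=3/2 → posterior Inverse-Gamma(8, 1217/16)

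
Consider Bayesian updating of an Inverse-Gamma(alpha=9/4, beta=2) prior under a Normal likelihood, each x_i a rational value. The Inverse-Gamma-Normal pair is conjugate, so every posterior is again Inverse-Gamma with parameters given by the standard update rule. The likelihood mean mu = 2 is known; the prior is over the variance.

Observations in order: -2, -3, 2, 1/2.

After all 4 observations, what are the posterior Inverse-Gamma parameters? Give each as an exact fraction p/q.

obs 1: x=-2 → posterior Inverse-Gamma(11/4, 10)
obs 2: x=-3 → posterior Inverse-Gamma(13/4, 45/2)
obs 3: x=2 → posterior Inverse-Gamma(15/4, 45/2)
obs 4: x=1/2 → posterior Inverse-Gamma(17/4, 189/8)

alpha=17/4, beta=189/8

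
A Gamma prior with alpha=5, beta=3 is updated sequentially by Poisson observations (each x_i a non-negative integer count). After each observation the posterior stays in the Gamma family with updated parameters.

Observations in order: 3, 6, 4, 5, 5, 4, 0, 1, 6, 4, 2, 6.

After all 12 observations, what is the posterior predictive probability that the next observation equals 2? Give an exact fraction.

obs 1: x=3 → posterior Gamma(8, 4)
obs 2: x=6 → posterior Gamma(14, 5)
obs 3: x=4 → posterior Gamma(18, 6)
obs 4: x=5 → posterior Gamma(23, 7)
obs 5: x=5 → posterior Gamma(28, 8)
obs 6: x=4 → posterior Gamma(32, 9)
obs 7: x=0 → posterior Gamma(32, 10)
obs 8: x=1 → posterior Gamma(33, 11)
obs 9: x=6 → posterior Gamma(39, 12)
obs 10: x=4 → posterior Gamma(43, 13)
obs 11: x=2 → posterior Gamma(45, 14)
obs 12: x=6 → posterior Gamma(51, 15)

634114581962872314175439063976824627388850785791873931884765625/3291009114642412084309938365114701009965471731267159726697218048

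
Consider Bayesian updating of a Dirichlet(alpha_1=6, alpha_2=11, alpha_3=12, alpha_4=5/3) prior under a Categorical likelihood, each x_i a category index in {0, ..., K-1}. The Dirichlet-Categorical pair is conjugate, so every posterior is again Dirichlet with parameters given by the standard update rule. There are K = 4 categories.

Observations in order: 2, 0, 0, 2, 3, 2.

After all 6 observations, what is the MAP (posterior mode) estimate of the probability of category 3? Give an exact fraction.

obs 1: x=2 → posterior Dirichlet(6, 11, 13, 5/3)
obs 2: x=0 → posterior Dirichlet(7, 11, 13, 5/3)
obs 3: x=0 → posterior Dirichlet(8, 11, 13, 5/3)
obs 4: x=2 → posterior Dirichlet(8, 11, 14, 5/3)
obs 5: x=3 → posterior Dirichlet(8, 11, 14, 8/3)
obs 6: x=2 → posterior Dirichlet(8, 11, 15, 8/3)

5/98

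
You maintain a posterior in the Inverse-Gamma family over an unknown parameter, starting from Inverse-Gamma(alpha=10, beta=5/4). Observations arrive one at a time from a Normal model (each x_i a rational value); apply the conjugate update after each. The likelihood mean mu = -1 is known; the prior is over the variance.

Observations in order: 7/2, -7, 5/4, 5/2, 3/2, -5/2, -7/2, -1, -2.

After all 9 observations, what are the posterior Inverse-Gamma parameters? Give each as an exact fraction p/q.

alpha=29/2, beta=1469/32

obs 1: x=7/2 → posterior Inverse-Gamma(21/2, 91/8)
obs 2: x=-7 → posterior Inverse-Gamma(11, 235/8)
obs 3: x=5/4 → posterior Inverse-Gamma(23/2, 1021/32)
obs 4: x=5/2 → posterior Inverse-Gamma(12, 1217/32)
obs 5: x=3/2 → posterior Inverse-Gamma(25/2, 1317/32)
obs 6: x=-5/2 → posterior Inverse-Gamma(13, 1353/32)
obs 7: x=-7/2 → posterior Inverse-Gamma(27/2, 1453/32)
obs 8: x=-1 → posterior Inverse-Gamma(14, 1453/32)
obs 9: x=-2 → posterior Inverse-Gamma(29/2, 1469/32)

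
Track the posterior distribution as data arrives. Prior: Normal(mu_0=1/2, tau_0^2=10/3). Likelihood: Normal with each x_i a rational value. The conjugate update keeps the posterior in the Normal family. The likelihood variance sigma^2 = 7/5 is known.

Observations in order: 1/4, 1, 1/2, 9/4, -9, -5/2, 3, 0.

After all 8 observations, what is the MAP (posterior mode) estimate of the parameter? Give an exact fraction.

-429/842

obs 1: x=1/4 → posterior Normal(23/71, 70/71)
obs 2: x=1 → posterior Normal(73/121, 70/121)
obs 3: x=1/2 → posterior Normal(98/171, 70/171)
obs 4: x=9/4 → posterior Normal(421/442, 70/221)
obs 5: x=-9 → posterior Normal(-479/542, 70/271)
obs 6: x=-5/2 → posterior Normal(-243/214, 70/321)
obs 7: x=3 → posterior Normal(-429/742, 10/53)
obs 8: x=0 → posterior Normal(-429/842, 70/421)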